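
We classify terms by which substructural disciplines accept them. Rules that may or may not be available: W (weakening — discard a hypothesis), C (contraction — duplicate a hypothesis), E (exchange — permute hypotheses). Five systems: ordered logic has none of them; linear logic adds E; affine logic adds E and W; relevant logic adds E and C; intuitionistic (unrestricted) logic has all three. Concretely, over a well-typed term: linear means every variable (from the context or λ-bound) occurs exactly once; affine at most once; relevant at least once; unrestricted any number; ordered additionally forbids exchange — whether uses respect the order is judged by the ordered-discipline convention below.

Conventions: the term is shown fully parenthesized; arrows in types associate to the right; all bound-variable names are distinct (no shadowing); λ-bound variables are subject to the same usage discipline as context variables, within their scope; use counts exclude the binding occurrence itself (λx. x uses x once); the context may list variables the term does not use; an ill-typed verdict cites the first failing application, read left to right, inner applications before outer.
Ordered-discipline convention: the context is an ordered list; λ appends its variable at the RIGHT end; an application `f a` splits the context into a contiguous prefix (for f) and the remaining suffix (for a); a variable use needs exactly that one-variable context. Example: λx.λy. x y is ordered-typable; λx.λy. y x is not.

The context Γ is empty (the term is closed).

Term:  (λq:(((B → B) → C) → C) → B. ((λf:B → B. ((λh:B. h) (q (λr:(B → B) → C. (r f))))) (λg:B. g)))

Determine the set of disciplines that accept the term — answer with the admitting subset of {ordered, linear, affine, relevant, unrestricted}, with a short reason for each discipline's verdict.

admitted by: linear, affine, relevant, unrestricted
usage: q [bound]: 1, f [bound]: 1, h [bound]: 1, r [bound]: 1, g [bound]: 1
left-to-right use order: h, q, r, f, g
typing: well-typed — term : ((((B → B) → C) → C) → B) → B
ordered: ✗ — needs exchange: uses follow h, q, r, f, g
linear: ✓ — single use per variable (q, f, h, r, g)
affine: ✓ — none of q, f, h, r, g used more than once
relevant: ✓ — q, f, h, r, g: all used, weakening unneeded
unrestricted: ✓ — simply typable at ((((B → B) → C) → C) → B) → B; W, C, E all held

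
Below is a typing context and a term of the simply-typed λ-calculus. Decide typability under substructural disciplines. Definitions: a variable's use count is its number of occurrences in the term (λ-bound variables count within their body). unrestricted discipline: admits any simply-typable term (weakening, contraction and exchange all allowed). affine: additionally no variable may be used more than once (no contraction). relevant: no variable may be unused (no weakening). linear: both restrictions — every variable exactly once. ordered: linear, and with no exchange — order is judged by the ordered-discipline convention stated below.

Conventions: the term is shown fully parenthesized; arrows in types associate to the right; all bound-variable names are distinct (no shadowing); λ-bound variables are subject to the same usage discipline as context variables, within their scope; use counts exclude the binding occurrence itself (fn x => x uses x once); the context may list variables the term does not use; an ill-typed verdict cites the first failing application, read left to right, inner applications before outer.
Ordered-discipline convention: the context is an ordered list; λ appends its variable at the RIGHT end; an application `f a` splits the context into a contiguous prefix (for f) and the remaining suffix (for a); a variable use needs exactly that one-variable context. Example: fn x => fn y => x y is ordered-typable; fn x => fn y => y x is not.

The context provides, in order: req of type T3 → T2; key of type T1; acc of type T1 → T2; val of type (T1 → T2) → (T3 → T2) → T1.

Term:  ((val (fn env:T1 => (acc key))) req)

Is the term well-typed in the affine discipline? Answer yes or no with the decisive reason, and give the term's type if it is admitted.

yes — none of req, key, acc, val, env used more than once; term : T1
use counts: req=1, key=1, acc=1, val=1, env (λ-bound)=0
use order (left to right): val, acc, key, req
typing: ✓ — T1
all disciplines: ordered ✗, linear ✗, affine ✓, relevant ✗, unrestricted ✓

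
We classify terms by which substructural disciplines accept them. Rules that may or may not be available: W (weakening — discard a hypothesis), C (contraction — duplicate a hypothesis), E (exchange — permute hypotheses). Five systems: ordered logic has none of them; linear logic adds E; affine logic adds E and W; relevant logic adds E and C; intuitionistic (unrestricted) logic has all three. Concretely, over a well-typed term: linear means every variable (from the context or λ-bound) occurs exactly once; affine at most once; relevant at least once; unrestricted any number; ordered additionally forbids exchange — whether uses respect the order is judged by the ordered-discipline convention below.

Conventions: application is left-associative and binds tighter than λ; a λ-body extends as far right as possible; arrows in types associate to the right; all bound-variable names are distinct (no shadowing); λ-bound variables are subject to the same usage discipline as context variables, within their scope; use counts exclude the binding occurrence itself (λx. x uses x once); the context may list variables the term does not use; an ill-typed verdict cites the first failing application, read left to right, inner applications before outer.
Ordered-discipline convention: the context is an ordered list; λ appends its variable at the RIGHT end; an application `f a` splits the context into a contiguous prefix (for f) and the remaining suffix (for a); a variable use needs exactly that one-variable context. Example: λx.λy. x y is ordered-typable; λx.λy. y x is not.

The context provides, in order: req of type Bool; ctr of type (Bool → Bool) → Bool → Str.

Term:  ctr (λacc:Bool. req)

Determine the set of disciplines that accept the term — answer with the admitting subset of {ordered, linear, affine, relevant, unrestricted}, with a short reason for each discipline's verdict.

admitting disciplines: affine, unrestricted
usage: req ×1; ctr ×1; acc (λ-bound) ×0
left-to-right use order: ctr, req
typing: well-typed — term : Bool → Str
ordered: ✗, needs weakening: acc unused
linear: ✗, needs weakening: acc unused
affine: ✓, at most one use each (req, ctr, acc)
relevant: ✗, needs weakening: acc unused
unrestricted: ✓, well-typed at Bool → Str; no restrictions here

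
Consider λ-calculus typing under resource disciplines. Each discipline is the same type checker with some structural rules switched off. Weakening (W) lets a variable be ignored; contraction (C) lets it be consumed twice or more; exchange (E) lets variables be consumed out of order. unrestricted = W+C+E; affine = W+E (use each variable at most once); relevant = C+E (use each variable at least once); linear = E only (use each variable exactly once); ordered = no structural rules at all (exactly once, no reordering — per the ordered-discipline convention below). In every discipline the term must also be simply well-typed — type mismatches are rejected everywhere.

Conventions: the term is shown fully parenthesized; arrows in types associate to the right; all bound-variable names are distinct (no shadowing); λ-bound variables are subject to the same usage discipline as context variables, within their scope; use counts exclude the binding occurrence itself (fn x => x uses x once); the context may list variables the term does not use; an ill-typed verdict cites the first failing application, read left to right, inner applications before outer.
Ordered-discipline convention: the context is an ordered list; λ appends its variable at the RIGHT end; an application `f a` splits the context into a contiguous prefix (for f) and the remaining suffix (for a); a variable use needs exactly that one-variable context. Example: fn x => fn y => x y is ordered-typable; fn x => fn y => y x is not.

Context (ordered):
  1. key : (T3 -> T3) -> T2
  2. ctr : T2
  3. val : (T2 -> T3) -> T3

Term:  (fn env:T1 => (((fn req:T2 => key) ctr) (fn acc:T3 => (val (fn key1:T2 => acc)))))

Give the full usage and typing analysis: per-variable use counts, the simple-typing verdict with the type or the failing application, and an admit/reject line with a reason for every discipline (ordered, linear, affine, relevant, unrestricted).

counts: key=1; ctr=1; val=1; env (λ-bound)=0; req (λ-bound)=0; acc (λ-bound)=1; key1 (λ-bound)=0
uses in reading order: key, ctr, val, acc
typing: ✓ — T1 -> T2
ordered: ✗ — unused: env, req, key1 — weakening required
linear: ✗ — unused: env, req, key1 — weakening required
affine: ✓ — no duplicate uses among key, ctr, val, env, req, acc, key1
relevant: ✗ — unused: env, req, key1 — weakening required
unrestricted: ✓ — simply typable at T1 -> T2; W, C, E all held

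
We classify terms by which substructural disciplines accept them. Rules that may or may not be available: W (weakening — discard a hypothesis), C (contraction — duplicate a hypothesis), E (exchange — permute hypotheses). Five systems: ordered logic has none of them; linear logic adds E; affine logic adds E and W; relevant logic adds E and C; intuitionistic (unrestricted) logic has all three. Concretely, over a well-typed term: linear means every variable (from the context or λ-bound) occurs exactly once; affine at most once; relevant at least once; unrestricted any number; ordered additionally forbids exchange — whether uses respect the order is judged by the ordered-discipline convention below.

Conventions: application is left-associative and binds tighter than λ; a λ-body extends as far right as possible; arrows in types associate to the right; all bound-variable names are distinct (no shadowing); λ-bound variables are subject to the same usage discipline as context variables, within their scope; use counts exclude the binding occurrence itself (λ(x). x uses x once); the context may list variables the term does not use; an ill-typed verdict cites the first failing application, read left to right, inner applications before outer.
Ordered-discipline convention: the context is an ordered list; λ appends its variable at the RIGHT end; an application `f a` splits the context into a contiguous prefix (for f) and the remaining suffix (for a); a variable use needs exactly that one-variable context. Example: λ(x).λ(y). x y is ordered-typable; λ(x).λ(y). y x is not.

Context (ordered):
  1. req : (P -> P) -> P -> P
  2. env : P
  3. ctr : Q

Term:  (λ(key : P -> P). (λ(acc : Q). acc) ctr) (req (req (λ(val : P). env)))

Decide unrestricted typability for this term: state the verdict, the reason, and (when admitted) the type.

yes — typability at Q is all that's needed; term : Q
usage: req ×2; env ×1; ctr ×1; key (λ-bound) ×0; acc (λ-bound) ×1; val (λ-bound) ×0
order of uses: acc, ctr, req, req, env
typing: well-typed — term : Q
summary: ordered ✗ · linear ✗ · affine ✗ · relevant ✗ · unrestricted ✓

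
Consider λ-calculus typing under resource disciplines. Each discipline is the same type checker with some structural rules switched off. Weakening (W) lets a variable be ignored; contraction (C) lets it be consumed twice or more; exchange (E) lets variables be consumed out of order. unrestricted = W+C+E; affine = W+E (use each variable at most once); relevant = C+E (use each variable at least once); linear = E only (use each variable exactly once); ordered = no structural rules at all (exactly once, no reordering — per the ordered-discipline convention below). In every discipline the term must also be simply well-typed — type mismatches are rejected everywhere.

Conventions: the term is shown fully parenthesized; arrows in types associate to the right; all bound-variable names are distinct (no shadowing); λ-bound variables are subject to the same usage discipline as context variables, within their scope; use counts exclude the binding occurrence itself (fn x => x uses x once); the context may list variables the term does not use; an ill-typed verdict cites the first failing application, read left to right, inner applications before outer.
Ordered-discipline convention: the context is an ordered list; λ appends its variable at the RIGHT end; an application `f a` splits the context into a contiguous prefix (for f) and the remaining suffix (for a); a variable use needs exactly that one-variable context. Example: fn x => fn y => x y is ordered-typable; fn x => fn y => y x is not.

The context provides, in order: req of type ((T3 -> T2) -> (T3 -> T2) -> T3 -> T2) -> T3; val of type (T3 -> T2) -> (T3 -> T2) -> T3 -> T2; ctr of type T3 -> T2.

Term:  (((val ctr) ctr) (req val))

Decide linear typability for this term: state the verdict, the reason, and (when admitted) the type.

no — val ×2, ctr ×2 used more than once (contraction)
counts: req ×1, val ×2, ctr ×2
left-to-right use order: val, ctr, ctr, req, val
typing: the term checks, with type T2
across the five disciplines: ordered ✗, linear ✗, affine ✗, relevant ✓, unrestricted ✓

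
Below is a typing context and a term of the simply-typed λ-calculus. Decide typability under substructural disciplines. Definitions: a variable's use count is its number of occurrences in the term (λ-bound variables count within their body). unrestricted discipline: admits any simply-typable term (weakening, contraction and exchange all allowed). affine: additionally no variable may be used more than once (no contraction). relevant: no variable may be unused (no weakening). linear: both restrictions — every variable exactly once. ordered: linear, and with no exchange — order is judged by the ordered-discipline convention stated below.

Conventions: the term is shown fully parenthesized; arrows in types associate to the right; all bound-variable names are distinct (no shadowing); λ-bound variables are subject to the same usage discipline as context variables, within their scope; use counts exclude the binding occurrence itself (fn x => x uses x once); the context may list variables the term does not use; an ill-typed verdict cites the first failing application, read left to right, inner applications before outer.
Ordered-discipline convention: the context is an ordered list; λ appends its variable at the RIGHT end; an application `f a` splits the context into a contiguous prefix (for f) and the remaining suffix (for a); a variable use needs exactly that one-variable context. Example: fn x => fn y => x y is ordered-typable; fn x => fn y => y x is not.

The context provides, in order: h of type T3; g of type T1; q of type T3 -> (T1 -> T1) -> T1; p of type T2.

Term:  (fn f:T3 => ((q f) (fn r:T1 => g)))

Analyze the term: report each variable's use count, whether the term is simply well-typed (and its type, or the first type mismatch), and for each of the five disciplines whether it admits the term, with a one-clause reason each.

usage: h=0, g=1, q=1, p=0, f (bound)=1, r (bound)=0
use order (left to right): q, f, g
typing: ✓ — T3 -> T1
ordered: ✗ — h, p, r left unused
linear: ✗ — h, p, r left unused
affine: ✓ — at most one use each (h, g, q, p, f, r)
relevant: ✗ — h, p, r left unused
unrestricted: ✓ — type-checks (T3 -> T1) and nothing is barred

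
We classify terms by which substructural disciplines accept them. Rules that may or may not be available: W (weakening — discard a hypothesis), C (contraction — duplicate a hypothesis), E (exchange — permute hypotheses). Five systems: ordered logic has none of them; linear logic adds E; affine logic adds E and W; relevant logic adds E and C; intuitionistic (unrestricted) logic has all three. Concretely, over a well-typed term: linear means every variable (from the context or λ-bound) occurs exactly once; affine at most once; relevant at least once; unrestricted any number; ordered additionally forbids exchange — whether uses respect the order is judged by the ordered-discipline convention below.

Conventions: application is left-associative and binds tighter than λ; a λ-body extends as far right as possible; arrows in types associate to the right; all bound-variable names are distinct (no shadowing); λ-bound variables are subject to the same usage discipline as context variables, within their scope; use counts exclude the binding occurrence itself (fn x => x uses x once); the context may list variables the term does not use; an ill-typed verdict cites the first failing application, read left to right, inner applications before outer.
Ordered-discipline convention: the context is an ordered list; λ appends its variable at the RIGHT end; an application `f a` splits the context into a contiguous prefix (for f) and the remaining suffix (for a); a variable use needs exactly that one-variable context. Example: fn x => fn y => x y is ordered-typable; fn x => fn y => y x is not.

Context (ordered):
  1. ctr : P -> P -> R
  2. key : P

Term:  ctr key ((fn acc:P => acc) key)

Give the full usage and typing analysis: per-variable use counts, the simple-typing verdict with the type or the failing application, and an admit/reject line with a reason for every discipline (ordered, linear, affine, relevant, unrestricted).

usage: ctr=1, key=2, acc [bound]=1
order of uses: ctr, key, acc, key
typing: ✓ — R
ordered ✗ (key ×2 used more than once (contraction))
linear ✗ (key ×2 used more than once (contraction))
affine ✗ (key ×2 used more than once (contraction))
relevant ✓ (at least one use each (ctr, key, acc))
unrestricted ✓ (simply typable at R; W, C, E all held)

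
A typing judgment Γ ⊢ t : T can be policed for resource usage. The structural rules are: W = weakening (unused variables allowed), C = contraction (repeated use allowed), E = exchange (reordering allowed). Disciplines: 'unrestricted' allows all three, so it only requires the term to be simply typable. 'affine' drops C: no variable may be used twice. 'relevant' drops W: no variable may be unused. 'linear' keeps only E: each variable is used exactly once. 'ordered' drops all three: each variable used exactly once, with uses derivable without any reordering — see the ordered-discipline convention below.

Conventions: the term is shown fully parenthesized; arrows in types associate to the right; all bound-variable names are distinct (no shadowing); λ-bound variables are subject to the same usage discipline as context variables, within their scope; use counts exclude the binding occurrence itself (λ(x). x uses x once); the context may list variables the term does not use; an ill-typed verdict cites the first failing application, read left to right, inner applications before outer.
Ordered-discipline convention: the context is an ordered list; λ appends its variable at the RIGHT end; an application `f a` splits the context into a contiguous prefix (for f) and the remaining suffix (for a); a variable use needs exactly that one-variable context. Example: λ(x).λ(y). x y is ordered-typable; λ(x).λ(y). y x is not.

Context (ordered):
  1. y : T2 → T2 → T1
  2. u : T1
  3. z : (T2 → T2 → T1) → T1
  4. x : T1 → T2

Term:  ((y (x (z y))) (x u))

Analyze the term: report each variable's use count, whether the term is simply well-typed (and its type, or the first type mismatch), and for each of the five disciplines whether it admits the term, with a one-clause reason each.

use counts: y: 2×; u: 1×; z: 1×; x: 2×
use order (left to right): y, x, z, y, x, u
typing: the term checks, with type T1
ordered: ✗, uses contraction: y ×2, x ×2
linear: ✗, uses contraction: y ×2, x ×2
affine: ✗, uses contraction: y ×2, x ×2
relevant: ✓, at least one use each (y, u, z, x)
unrestricted: ✓, type-checks (T1) and nothing is barred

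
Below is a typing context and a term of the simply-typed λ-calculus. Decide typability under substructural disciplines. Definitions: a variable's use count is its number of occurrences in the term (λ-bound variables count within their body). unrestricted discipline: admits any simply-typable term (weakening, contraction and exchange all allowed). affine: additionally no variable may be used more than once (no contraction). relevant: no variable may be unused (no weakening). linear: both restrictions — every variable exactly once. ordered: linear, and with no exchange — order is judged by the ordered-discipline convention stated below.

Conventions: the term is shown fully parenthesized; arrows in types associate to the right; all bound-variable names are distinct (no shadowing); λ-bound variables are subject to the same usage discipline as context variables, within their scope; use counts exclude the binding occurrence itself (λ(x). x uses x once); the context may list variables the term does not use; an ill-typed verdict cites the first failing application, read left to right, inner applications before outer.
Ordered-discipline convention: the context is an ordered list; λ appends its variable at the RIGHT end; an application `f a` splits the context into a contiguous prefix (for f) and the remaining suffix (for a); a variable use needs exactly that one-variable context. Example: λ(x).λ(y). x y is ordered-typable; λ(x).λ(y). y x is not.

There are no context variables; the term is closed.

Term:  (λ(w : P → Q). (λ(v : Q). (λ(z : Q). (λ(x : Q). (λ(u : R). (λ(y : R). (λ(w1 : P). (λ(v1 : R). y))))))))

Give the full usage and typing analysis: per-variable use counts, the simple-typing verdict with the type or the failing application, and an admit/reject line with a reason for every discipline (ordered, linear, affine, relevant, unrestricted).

usage: w [bound] ×0; v [bound] ×0; z [bound] ×0; x [bound] ×0; u [bound] ×0; y [bound] ×1; w1 [bound] ×0; v1 [bound] ×0
order of uses: y
typing: well-typed — term : (P → Q) → Q → Q → Q → R → R → P → R → R
ordered ✗ (w, v, z, x, u, w1, v1 never used (weakening))
linear ✗ (w, v, z, x, u, w1, v1 never used (weakening))
affine ✓ (no duplicate uses among w, v, z, x, u, y, w1, v1)
relevant ✗ (w, v, z, x, u, w1, v1 never used (weakening))
unrestricted ✓ (typability at (P → Q) → Q → Q → Q → R → R → P → R → R is all that's needed)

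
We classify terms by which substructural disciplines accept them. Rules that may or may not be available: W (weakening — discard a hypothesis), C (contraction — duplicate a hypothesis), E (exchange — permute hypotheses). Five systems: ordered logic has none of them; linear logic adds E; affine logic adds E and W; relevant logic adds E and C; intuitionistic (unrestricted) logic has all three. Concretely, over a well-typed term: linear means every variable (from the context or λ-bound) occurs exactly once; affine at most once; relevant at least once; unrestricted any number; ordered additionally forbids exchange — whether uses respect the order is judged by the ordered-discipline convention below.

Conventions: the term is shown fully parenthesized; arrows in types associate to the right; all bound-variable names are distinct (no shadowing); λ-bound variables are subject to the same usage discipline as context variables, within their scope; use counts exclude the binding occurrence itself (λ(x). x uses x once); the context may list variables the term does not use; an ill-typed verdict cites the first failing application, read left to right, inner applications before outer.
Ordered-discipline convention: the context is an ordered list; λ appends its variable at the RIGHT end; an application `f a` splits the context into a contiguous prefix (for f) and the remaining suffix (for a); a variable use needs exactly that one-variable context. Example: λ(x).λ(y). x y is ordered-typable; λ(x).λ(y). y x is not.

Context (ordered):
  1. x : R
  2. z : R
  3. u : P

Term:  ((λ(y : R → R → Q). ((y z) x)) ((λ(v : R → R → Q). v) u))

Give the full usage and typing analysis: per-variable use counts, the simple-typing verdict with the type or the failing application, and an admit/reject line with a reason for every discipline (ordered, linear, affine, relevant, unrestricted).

use counts: x: 1×, z: 1×, u: 1×, y (λ-bound): 1×, v (λ-bound): 1×
left-to-right use order: y, z, x, v, u
typing: ill-typed: an argument P mismatches the expected R → R → Q
ordered: ✗, the type mismatch rejects it
linear: ✗, not simply typable
affine: ✗, fails simple typing
relevant: ✗, a type mismatch blocks all five
unrestricted: ✗, the type mismatch rejects it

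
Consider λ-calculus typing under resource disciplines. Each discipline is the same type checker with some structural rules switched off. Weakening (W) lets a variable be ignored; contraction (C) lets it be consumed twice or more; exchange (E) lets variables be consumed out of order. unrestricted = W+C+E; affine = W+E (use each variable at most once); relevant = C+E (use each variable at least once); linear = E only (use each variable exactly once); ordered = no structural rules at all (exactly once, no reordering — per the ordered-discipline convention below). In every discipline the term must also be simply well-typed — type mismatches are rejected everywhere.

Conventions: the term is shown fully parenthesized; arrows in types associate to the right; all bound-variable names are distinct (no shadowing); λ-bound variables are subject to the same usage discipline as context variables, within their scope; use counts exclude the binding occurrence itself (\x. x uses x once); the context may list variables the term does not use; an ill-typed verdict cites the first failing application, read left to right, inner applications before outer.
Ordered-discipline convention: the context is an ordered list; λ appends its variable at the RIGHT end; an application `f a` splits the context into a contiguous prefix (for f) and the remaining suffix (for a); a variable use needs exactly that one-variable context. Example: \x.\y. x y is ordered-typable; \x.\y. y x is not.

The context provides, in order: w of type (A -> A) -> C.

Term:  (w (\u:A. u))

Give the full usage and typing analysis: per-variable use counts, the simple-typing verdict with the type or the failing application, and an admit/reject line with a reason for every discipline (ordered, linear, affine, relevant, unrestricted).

usage: w ×1, u (bound) ×1
use order (left to right): w, u
typing: well-typed — term : C
ordered: ✓ — one use each (w, u); ordered split holds
linear: ✓ — each of w, u used exactly once
affine: ✓ — none of w, u used more than once
relevant: ✓ — none of w, u goes unused
unrestricted: ✓ — type-checks (C) and nothing is barred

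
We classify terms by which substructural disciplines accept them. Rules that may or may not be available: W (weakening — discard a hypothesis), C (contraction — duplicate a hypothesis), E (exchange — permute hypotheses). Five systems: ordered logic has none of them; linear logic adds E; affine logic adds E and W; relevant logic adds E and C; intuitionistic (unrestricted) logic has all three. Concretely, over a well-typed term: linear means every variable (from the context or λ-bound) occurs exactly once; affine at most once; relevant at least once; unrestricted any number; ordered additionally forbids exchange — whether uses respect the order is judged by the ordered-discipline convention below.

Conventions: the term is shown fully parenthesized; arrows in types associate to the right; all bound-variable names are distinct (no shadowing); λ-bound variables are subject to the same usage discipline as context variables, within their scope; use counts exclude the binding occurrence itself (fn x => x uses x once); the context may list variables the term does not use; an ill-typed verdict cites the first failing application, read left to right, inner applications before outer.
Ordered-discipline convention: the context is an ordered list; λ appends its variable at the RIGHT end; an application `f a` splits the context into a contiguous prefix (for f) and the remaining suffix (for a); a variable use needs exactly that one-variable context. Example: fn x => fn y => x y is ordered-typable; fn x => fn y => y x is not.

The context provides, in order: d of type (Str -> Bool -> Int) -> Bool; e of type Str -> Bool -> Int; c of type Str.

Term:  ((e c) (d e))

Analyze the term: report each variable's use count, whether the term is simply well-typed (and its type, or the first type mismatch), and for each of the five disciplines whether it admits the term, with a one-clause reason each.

variable uses: d=1, e=2, c=1
left-to-right use order: e, c, d, e
typing: ✓ — Int
ordered: ✗ — e ×2 used more than once (contraction)
linear: ✗ — e ×2 used more than once (contraction)
affine: ✗ — e ×2 used more than once (contraction)
relevant: ✓ — at least one use each (d, e, c)
unrestricted: ✓ — simply typable at Int; W, C, E all held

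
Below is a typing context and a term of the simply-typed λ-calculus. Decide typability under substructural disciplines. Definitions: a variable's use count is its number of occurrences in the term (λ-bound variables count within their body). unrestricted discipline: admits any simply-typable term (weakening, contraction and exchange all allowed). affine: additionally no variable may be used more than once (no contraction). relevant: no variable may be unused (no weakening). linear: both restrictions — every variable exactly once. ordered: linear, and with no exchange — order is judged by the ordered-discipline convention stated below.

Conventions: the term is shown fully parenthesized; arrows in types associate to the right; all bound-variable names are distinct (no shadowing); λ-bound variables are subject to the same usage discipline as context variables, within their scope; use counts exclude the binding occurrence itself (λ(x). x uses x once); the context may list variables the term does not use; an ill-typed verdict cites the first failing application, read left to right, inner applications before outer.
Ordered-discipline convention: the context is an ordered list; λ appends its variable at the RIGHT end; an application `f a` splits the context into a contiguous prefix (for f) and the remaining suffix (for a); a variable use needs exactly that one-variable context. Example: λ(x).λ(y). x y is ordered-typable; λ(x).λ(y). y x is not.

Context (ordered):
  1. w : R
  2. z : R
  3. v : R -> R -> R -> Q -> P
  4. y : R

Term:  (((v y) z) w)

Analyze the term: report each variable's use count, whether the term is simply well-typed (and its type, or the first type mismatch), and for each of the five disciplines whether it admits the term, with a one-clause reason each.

counts: w=1; z=1; v=1; y=1
use order (left to right): v, y, z, w
typing: well-typed — term : Q -> P
ordered: ✗, needs exchange: uses follow v, y, z, w
linear: ✓, w, z, v, y: one use apiece
affine: ✓, at most one use each (w, z, v, y)
relevant: ✓, w, z, v, y: all used, weakening unneeded
unrestricted: ✓, simply typable at Q -> P; W, C, E all held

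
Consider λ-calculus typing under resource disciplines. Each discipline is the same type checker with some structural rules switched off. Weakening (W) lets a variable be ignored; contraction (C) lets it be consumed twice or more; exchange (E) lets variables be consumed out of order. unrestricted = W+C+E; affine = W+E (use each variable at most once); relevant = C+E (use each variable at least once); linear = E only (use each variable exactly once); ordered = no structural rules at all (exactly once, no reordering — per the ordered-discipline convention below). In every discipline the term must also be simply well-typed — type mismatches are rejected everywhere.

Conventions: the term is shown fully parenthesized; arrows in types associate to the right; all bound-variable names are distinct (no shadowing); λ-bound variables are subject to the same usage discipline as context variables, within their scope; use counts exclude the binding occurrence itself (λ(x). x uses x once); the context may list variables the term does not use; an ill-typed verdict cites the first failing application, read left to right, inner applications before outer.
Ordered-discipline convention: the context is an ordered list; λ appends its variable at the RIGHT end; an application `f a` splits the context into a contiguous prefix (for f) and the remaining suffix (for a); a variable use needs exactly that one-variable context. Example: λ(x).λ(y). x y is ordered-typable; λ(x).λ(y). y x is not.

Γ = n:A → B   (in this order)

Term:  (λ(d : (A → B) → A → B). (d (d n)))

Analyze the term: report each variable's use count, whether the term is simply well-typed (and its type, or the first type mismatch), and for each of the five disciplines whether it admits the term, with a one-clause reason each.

use counts: n ×1, d [bound] ×2
order of uses: d, d, n
typing: ✓ — ((A → B) → A → B) → A → B
ordered ✗ (d ×2 used more than once (contraction))
linear ✗ (d ×2 used more than once (contraction))
affine ✗ (d ×2 used more than once (contraction))
relevant ✓ (none of n, d goes unused)
unrestricted ✓ (well-typed at ((A → B) → A → B) → A → B; no restrictions here)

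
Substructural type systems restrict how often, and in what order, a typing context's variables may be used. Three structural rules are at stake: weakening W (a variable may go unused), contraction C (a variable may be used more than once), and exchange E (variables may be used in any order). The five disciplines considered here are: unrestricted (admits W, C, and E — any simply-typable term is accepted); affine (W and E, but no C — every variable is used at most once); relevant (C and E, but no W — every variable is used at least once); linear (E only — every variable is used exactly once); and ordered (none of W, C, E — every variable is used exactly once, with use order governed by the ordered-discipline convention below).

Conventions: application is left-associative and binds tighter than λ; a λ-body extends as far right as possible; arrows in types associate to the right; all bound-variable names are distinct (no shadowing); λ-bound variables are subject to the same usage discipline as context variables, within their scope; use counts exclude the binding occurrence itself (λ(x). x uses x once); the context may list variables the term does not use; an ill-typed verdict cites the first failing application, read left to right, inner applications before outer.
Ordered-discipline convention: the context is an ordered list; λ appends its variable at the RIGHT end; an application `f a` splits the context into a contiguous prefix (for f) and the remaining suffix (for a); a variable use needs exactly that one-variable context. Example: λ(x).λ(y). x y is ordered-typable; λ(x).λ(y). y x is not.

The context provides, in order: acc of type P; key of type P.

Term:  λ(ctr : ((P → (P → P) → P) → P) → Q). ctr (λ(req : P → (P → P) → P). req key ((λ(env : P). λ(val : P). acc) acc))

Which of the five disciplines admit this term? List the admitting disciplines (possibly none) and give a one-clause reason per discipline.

accepted by: unrestricted
usage: acc: 2×; key: 1×; ctr (bound): 1×; req (bound): 1×; env (bound): 0×; val (bound): 0×
use order (left to right): ctr, req, key, acc, acc
typing: well-typed — term : (((P → (P → P) → P) → P) → Q) → Q
ordered: ✗, uses contraction: acc ×2; env, val left unused
linear: ✗, uses contraction: acc ×2; env, val left unused
affine: ✗, uses contraction: acc ×2
relevant: ✗, env, val left unused
unrestricted: ✓, well-typed at (((P → (P → P) → P) → P) → Q) → Q; no restrictions here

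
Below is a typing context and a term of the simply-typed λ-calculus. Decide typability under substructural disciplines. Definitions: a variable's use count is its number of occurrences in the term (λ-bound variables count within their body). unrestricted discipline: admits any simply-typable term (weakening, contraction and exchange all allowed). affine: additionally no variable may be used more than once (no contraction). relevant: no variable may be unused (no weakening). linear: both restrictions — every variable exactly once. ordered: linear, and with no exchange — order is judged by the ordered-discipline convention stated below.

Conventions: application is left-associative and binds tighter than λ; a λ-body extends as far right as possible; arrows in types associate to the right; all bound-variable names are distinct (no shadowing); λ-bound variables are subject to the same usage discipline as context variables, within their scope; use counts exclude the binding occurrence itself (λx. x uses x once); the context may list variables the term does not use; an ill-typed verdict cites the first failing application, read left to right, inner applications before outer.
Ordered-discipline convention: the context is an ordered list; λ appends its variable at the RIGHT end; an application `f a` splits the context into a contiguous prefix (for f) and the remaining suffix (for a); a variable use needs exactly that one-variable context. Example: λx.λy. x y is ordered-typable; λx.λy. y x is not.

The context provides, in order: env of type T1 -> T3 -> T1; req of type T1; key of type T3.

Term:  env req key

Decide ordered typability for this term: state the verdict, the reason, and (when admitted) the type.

yes — env, req, key once each; derivable with no W/C/E; term : T1
usage: env=1; req=1; key=1
order of uses: env, req, key
typing: well-typed at T1
summary: ordered ✓, linear ✓, affine ✓, relevant ✓, unrestricted ✓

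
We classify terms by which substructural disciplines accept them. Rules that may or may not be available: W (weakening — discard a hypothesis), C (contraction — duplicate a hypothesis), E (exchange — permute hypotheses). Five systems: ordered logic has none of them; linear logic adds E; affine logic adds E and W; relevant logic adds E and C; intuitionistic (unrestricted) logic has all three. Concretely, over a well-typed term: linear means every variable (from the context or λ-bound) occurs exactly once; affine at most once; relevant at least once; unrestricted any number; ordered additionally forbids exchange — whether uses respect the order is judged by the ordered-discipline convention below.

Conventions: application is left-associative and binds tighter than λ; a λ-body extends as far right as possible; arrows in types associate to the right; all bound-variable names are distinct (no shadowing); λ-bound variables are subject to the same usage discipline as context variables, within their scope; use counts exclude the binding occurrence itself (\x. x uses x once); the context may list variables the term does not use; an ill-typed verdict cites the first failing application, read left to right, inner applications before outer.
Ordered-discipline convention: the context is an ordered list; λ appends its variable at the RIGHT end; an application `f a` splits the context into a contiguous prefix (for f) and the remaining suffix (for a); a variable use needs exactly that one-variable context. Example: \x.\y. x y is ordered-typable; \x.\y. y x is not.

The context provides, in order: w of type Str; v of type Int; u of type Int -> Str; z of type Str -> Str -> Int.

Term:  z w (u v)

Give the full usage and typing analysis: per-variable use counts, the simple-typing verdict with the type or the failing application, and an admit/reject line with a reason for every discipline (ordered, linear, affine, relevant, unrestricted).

variable uses: w ×1, v ×1, u ×1, z ×1
order of uses: z, w, u, v
typing: the term checks, with type Int
ordered: ✗ — no contiguous prefix/suffix split fits z, w, u, v
linear: ✓ — single use per variable (w, v, u, z)
affine: ✓ — at most one use each (w, v, u, z)
relevant: ✓ — every one of w, v, u, z appears
unrestricted: ✓ — well-typed at Int; no restrictions here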